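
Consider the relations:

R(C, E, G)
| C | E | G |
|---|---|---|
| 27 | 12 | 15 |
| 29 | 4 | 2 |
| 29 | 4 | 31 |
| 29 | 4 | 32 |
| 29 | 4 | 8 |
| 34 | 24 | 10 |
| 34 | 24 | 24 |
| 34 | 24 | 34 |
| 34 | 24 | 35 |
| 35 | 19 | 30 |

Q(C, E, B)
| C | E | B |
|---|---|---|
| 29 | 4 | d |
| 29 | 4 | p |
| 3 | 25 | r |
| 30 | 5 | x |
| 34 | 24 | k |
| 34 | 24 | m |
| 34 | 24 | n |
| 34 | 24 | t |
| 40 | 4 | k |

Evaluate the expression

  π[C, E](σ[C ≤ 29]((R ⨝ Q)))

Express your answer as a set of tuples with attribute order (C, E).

{(29, 4)}

Joining R and Q on C, E yields {(29, 4, 2, d), (29, 4, 2, p), (29, 4, 31, d), (29, 4, 31, p), (29, 4, 32, d), (29, 4, 32, p), (29, 4, 8, d), (29, 4, 8, p), (34, 24, 10, k), (34, 24, 10, m), (34, 24, 10, n), (34, 24, 10, t), (34, 24, 24, k), (34, 24, 24, m), (34, 24, 24, n), (34, 24, 24, t), (34, 24, 34, k), (34, 24, 34, m), (34, 24, 34, n), (34, 24, 34, t), (34, 24, 35, k), (34, 24, 35, m), (34, 24, 35, n), (34, 24, 35, t)}.
Filtering on C ≤ 29 leaves {(29, 4, 2, d), (29, 4, 2, p), (29, 4, 31, d), (29, 4, 31, p), (29, 4, 32, d), (29, 4, 32, p), (29, 4, 8, d), (29, 4, 8, p)}.
π_{C, E} gives {(29, 4)} (7 duplicate(s) eliminated).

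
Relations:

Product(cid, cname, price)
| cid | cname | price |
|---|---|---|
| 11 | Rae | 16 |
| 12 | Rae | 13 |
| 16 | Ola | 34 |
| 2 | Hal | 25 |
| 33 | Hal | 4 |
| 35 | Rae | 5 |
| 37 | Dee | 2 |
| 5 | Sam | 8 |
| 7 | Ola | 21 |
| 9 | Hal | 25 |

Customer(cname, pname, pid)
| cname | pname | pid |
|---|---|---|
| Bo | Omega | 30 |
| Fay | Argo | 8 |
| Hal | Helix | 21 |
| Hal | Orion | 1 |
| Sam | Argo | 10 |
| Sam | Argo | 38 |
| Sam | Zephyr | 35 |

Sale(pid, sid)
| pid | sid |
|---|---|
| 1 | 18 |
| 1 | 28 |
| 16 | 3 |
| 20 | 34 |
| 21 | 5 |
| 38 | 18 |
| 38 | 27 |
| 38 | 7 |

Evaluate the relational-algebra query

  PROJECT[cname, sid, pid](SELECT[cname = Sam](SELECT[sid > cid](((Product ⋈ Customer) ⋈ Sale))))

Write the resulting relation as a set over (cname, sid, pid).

Natural join on cname: {(2, Hal, 25, Helix, 21), (2, Hal, 25, Orion, 1), (33, Hal, 4, Helix, 21), (33, Hal, 4, Orion, 1), (5, Sam, 8, Argo, 10), (5, Sam, 8, Argo, 38), (5, Sam, 8, Zephyr, 35), (9, Hal, 25, Helix, 21), (9, Hal, 25, Orion, 1)}
Natural join on pid: {(2, Hal, 25, Helix, 21, 5), (2, Hal, 25, Orion, 1, 18), (2, Hal, 25, Orion, 1, 28), (33, Hal, 4, Helix, 21, 5), (33, Hal, 4, Orion, 1, 18), (33, Hal, 4, Orion, 1, 28), (5, Sam, 8, Argo, 38, 18), (5, Sam, 8, Argo, 38, 27), (5, Sam, 8, Argo, 38, 7), (9, Hal, 25, Helix, 21, 5), (9, Hal, 25, Orion, 1, 18), (9, Hal, 25, Orion, 1, 28)}
σ[sid > cid]: keep tuples satisfying sid > cid → {(2, Hal, 25, Helix, 21, 5), (2, Hal, 25, Orion, 1, 18), (2, Hal, 25, Orion, 1, 28), (5, Sam, 8, Argo, 38, 18), (5, Sam, 8, Argo, 38, 27), (5, Sam, 8, Argo, 38, 7), (9, Hal, 25, Orion, 1, 18), (9, Hal, 25, Orion, 1, 28)}
σ[cname = Sam]: keep tuples satisfying cname = Sam → {(5, Sam, 8, Argo, 38, 18), (5, Sam, 8, Argo, 38, 27), (5, Sam, 8, Argo, 38, 7)}
Projecting to cname, sid, pid: {(Sam, 18, 38), (Sam, 27, 38), (Sam, 7, 38)}

{(Sam, 18, 38), (Sam, 27, 38), (Sam, 7, 38)}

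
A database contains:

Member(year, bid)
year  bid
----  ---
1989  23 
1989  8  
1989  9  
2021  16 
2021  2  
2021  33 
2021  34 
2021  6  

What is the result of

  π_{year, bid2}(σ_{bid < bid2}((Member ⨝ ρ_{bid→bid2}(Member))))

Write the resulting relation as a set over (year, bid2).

{(1989, 23), (1989, 9), (2021, 16), (2021, 33), (2021, 34), (2021, 6)}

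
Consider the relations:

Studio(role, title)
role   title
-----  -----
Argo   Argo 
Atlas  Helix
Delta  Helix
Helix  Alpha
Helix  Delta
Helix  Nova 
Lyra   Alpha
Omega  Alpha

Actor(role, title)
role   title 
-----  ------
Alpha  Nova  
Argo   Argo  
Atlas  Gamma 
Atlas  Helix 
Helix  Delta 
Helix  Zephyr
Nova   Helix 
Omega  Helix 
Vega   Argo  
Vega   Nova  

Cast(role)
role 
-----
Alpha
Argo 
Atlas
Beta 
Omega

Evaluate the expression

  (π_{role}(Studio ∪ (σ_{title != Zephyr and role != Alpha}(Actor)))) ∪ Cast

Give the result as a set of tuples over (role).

Apply σ_{title != Zephyr and role != Alpha}; surviving tuples: {(Argo, Argo), (Atlas, Gamma), (Atlas, Helix), (Helix, Delta), (Nova, Helix), (Omega, Helix), (Vega, Argo), (Vega, Nova)}
Union: {(Argo, Argo), (Atlas, Helix), (Delta, Helix), (Helix, Alpha), (Helix, Delta), (Helix, Nova), (Lyra, Alpha), (Omega, Alpha)} with {(Argo, Argo), (Atlas, Gamma), (Atlas, Helix), (Helix, Delta), (Nova, Helix), (Omega, Helix), (Vega, Argo), (Vega, Nova)} → {(Argo, Argo), (Atlas, Gamma), (Atlas, Helix), (Delta, Helix), (Helix, Alpha), (Helix, Delta), (Helix, Nova), (Lyra, Alpha), (Nova, Helix), (Omega, Alpha), (Omega, Helix), (Vega, Argo), (Vega, Nova)}
Projecting to role (5 duplicate(s) eliminated): {Argo, Atlas, Delta, Helix, Lyra, Nova, Omega, Vega}
Union: {Argo, Atlas, Delta, Helix, Lyra, Nova, Omega, Vega} with {Alpha, Argo, Atlas, Beta, Omega} → {Alpha, Argo, Atlas, Beta, Delta, Helix, Lyra, Nova, Omega, Vega}

{Alpha, Argo, Atlas, Beta, Delta, Helix, Lyra, Nova, Omega, Vega}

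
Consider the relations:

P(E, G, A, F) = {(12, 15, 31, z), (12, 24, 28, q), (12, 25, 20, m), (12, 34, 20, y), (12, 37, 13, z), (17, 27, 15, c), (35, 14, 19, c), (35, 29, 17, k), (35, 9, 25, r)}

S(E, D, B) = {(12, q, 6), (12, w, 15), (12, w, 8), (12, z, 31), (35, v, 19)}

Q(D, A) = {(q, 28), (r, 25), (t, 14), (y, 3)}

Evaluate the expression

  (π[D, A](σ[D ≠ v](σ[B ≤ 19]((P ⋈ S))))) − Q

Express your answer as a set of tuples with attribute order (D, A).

{(q, 13), (q, 20), (q, 31), (w, 13), (w, 20), (w, 28), (w, 31)}

P ⋈ S (natural join on E): {(12, 15, 31, z, q, 6), (12, 15, 31, z, w, 15), (12, 15, 31, z, w, 8), (12, 15, 31, z, z, 31), (12, 24, 28, q, q, 6), (12, 24, 28, q, w, 15), (12, 24, 28, q, w, 8), (12, 24, 28, q, z, 31), (12, 25, 20, m, q, 6), (12, 25, 20, m, w, 15), (12, 25, 20, m, w, 8), (12, 25, 20, m, z, 31), (12, 34, 20, y, q, 6), (12, 34, 20, y, w, 15), (12, 34, 20, y, w, 8), (12, 34, 20, y, z, 31), (12, 37, 13, z, q, 6), (12, 37, 13, z, w, 15), (12, 37, 13, z, w, 8), (12, 37, 13, z, z, 31), (35, 14, 19, c, v, 19), (35, 29, 17, k, v, 19), (35, 9, 25, r, v, 19)}
Apply σ_{B ≤ 19}; surviving tuples: {(12, 15, 31, z, q, 6), (12, 15, 31, z, w, 15), (12, 15, 31, z, w, 8), (12, 24, 28, q, q, 6), (12, 24, 28, q, w, 15), (12, 24, 28, q, w, 8), (12, 25, 20, m, q, 6), (12, 25, 20, m, w, 15), (12, 25, 20, m, w, 8), (12, 34, 20, y, q, 6), (12, 34, 20, y, w, 15), (12, 34, 20, y, w, 8), (12, 37, 13, z, q, 6), (12, 37, 13, z, w, 15), (12, 37, 13, z, w, 8), (35, 14, 19, c, v, 19), (35, 29, 17, k, v, 19), (35, 9, 25, r, v, 19)}
Apply σ_{D ≠ v}; surviving tuples: {(12, 15, 31, z, q, 6), (12, 15, 31, z, w, 15), (12, 15, 31, z, w, 8), (12, 24, 28, q, q, 6), (12, 24, 28, q, w, 15), (12, 24, 28, q, w, 8), (12, 25, 20, m, q, 6), (12, 25, 20, m, w, 15), (12, 25, 20, m, w, 8), (12, 34, 20, y, q, 6), (12, 34, 20, y, w, 15), (12, 34, 20, y, w, 8), (12, 37, 13, z, q, 6), (12, 37, 13, z, w, 15), (12, 37, 13, z, w, 8)}
π[D, A]: project onto (D, A) (7 duplicate(s) eliminated) → {(q, 13), (q, 20), (q, 28), (q, 31), (w, 13), (w, 20), (w, 28), (w, 31)}
Taking the difference: {(q, 13), (q, 20), (q, 31), (w, 13), (w, 20), (w, 28), (w, 31)}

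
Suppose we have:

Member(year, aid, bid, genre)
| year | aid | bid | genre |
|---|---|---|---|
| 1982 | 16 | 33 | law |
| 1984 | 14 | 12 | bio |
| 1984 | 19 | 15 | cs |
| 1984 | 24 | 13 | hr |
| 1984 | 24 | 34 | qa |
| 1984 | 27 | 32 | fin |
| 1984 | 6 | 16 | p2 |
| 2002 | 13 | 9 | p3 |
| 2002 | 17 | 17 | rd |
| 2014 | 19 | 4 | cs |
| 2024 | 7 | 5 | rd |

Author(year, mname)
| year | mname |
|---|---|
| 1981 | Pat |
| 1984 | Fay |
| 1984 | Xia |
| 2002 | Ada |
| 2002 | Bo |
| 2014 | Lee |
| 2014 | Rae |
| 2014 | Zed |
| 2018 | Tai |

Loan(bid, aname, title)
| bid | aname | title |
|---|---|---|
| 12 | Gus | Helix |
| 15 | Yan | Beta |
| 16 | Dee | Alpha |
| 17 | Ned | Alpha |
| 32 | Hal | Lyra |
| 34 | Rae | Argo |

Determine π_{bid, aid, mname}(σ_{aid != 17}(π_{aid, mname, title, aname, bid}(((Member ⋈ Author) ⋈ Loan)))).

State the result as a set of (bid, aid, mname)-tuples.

{(12, 14, Fay), (12, 14, Xia), (15, 19, Fay), (15, 19, Xia), (16, 6, Fay), (16, 6, Xia), (32, 27, Fay), (32, 27, Xia), (34, 24, Fay), (34, 24, Xia)}

Natural join on year: {(1984, 14, 12, bio, Fay), (1984, 14, 12, bio, Xia), (1984, 19, 15, cs, Fay), (1984, 19, 15, cs, Xia), (1984, 24, 13, hr, Fay), (1984, 24, 13, hr, Xia), (1984, 24, 34, qa, Fay), (1984, 24, 34, qa, Xia), (1984, 27, 32, fin, Fay), (1984, 27, 32, fin, Xia), (1984, 6, 16, p2, Fay), (1984, 6, 16, p2, Xia), (2002, 13, 9, p3, Ada), (2002, 13, 9, p3, Bo), (2002, 17, 17, rd, Ada), (2002, 17, 17, rd, Bo), (2014, 19, 4, cs, Lee), (2014, 19, 4, cs, Rae), (2014, 19, 4, cs, Zed)}
Natural join on bid: {(1984, 14, 12, bio, Fay, Gus, Helix), (1984, 14, 12, bio, Xia, Gus, Helix), (1984, 19, 15, cs, Fay, Yan, Beta), (1984, 19, 15, cs, Xia, Yan, Beta), (1984, 24, 34, qa, Fay, Rae, Argo), (1984, 24, 34, qa, Xia, Rae, Argo), (1984, 27, 32, fin, Fay, Hal, Lyra), (1984, 27, 32, fin, Xia, Hal, Lyra), (1984, 6, 16, p2, Fay, Dee, Alpha), (1984, 6, 16, p2, Xia, Dee, Alpha), (2002, 17, 17, rd, Ada, Ned, Alpha), (2002, 17, 17, rd, Bo, Ned, Alpha)}
π_{aid, mname, title, aname, bid} gives {(14, Fay, Helix, Gus, 12), (14, Xia, Helix, Gus, 12), (17, Ada, Alpha, Ned, 17), (17, Bo, Alpha, Ned, 17), (19, Fay, Beta, Yan, 15), (19, Xia, Beta, Yan, 15), (24, Fay, Argo, Rae, 34), (24, Xia, Argo, Rae, 34), (27, Fay, Lyra, Hal, 32), (27, Xia, Lyra, Hal, 32), (6, Fay, Alpha, Dee, 16), (6, Xia, Alpha, Dee, 16)}.
Apply σ_{aid != 17}; surviving tuples: {(14, Fay, Helix, Gus, 12), (14, Xia, Helix, Gus, 12), (19, Fay, Beta, Yan, 15), (19, Xia, Beta, Yan, 15), (24, Fay, Argo, Rae, 34), (24, Xia, Argo, Rae, 34), (27, Fay, Lyra, Hal, 32), (27, Xia, Lyra, Hal, 32), (6, Fay, Alpha, Dee, 16), (6, Xia, Alpha, Dee, 16)}
π_{bid, aid, mname} gives {(12, 14, Fay), (12, 14, Xia), (15, 19, Fay), (15, 19, Xia), (16, 6, Fay), (16, 6, Xia), (32, 27, Fay), (32, 27, Xia), (34, 24, Fay), (34, 24, Xia)}.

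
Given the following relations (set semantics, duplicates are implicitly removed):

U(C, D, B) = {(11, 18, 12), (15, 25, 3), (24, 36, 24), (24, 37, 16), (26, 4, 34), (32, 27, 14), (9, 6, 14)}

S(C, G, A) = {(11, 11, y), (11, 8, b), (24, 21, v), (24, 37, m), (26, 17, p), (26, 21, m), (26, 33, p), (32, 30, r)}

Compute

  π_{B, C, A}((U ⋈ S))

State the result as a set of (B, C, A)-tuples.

{(12, 11, b), (12, 11, y), (14, 32, r), (16, 24, m), (16, 24, v), (24, 24, m), (24, 24, v), (34, 26, m), (34, 26, p)}

Natural join on C: {(11, 18, 12, 11, y), (11, 18, 12, 8, b), (24, 36, 24, 21, v), (24, 36, 24, 37, m), (24, 37, 16, 21, v), (24, 37, 16, 37, m), (26, 4, 34, 17, p), (26, 4, 34, 21, m), (26, 4, 34, 33, p), (32, 27, 14, 30, r)}
Projecting to B, C, A (1 duplicate(s) eliminated): {(12, 11, b), (12, 11, y), (14, 32, r), (16, 24, m), (16, 24, v), (24, 24, m), (24, 24, v), (34, 26, m), (34, 26, p)}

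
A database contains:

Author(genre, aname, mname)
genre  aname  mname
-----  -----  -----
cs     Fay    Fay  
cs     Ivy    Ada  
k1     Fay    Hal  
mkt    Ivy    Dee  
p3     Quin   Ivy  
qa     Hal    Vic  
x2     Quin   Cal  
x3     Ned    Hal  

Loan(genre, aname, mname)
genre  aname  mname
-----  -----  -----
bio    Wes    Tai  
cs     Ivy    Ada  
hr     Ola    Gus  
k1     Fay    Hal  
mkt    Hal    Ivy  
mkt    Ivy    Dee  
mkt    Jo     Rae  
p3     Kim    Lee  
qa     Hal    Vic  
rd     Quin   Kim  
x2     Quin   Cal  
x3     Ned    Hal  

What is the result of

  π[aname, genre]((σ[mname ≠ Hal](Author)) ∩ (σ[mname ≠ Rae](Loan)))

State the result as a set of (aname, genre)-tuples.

{(Hal, qa), (Ivy, cs), (Ivy, mkt), (Quin, x2)}

σ[mname ≠ Hal]: keep tuples satisfying mname ≠ Hal → {(cs, Fay, Fay), (cs, Ivy, Ada), (mkt, Ivy, Dee), (p3, Quin, Ivy), (qa, Hal, Vic), (x2, Quin, Cal)}
σ[mname ≠ Rae]: keep tuples satisfying mname ≠ Rae → {(bio, Wes, Tai), (cs, Ivy, Ada), (hr, Ola, Gus), (k1, Fay, Hal), (mkt, Hal, Ivy), (mkt, Ivy, Dee), (p3, Kim, Lee), (qa, Hal, Vic), (rd, Quin, Kim), (x2, Quin, Cal), (x3, Ned, Hal)}
Intersection: {(cs, Fay, Fay), (cs, Ivy, Ada), (mkt, Ivy, Dee), (p3, Quin, Ivy), (qa, Hal, Vic), (x2, Quin, Cal)} with {(bio, Wes, Tai), (cs, Ivy, Ada), (hr, Ola, Gus), (k1, Fay, Hal), (mkt, Hal, Ivy), (mkt, Ivy, Dee), (p3, Kim, Lee), (qa, Hal, Vic), (rd, Quin, Kim), (x2, Quin, Cal), (x3, Ned, Hal)} → {(cs, Ivy, Ada), (mkt, Ivy, Dee), (qa, Hal, Vic), (x2, Quin, Cal)}
Projecting to aname, genre: {(Hal, qa), (Ivy, cs), (Ivy, mkt), (Quin, x2)}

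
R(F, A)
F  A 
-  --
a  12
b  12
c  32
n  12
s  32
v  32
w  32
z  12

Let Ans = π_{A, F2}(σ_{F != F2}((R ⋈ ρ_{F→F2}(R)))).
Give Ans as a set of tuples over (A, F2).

{(12, a), (12, b), (12, n), (12, z), (32, c), (32, s), (32, v), (32, w)}

ρ[F→F2]: schema becomes (F2, A); tuples unchanged.
R ⋈ ρ_{F→F2}(R) (natural join on A): {(a, 12, a), (a, 12, b), (a, 12, n), (a, 12, z), (b, 12, a), (b, 12, b), (b, 12, n), (b, 12, z), (c, 32, c), (c, 32, s), (c, 32, v), (c, 32, w), (n, 12, a), (n, 12, b), (n, 12, n), (n, 12, z), (s, 32, c), (s, 32, s), (s, 32, v), (s, 32, w), (v, 32, c), (v, 32, s), (v, 32, v), (v, 32, w), (w, 32, c), (w, 32, s), (w, 32, v), (w, 32, w), (z, 12, a), (z, 12, b), (z, 12, n), (z, 12, z)}
Selection F != F2: {(a, 12, b), (a, 12, n), (a, 12, z), (b, 12, a), (b, 12, n), (b, 12, z), (c, 32, s), (c, 32, v), (c, 32, w), (n, 12, a), (n, 12, b), (n, 12, z), (s, 32, c), (s, 32, v), (s, 32, w), (v, 32, c), (v, 32, s), (v, 32, w), (w, 32, c), (w, 32, s), (w, 32, v), (z, 12, a), (z, 12, b), (z, 12, n)}
π_{A, F2} gives {(12, a), (12, b), (12, n), (12, z), (32, c), (32, s), (32, v), (32, w)} (16 duplicate(s) eliminated).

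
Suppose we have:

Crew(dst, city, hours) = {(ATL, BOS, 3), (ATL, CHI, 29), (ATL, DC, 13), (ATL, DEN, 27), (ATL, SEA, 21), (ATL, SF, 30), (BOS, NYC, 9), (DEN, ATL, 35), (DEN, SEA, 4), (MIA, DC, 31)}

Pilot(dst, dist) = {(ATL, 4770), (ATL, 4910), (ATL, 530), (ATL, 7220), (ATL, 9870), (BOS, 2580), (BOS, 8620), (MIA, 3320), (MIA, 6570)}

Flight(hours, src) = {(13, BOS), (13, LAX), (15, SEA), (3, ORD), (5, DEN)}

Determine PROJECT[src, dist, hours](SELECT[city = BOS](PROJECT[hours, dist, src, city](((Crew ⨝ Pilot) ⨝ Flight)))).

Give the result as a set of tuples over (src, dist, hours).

{(ORD, 4770, 3), (ORD, 4910, 3), (ORD, 530, 3), (ORD, 7220, 3), (ORD, 9870, 3)}

Natural join on dst: {(ATL, BOS, 3, 4770), (ATL, BOS, 3, 4910), (ATL, BOS, 3, 530), (ATL, BOS, 3, 7220), (ATL, BOS, 3, 9870), (ATL, CHI, 29, 4770), (ATL, CHI, 29, 4910), (ATL, CHI, 29, 530), (ATL, CHI, 29, 7220), (ATL, CHI, 29, 9870), (ATL, DC, 13, 4770), (ATL, DC, 13, 4910), (ATL, DC, 13, 530), (ATL, DC, 13, 7220), (ATL, DC, 13, 9870), (ATL, DEN, 27, 4770), (ATL, DEN, 27, 4910), (ATL, DEN, 27, 530), (ATL, DEN, 27, 7220), (ATL, DEN, 27, 9870), (ATL, SEA, 21, 4770), (ATL, SEA, 21, 4910), (ATL, SEA, 21, 530), (ATL, SEA, 21, 7220), (ATL, SEA, 21, 9870), (ATL, SF, 30, 4770), (ATL, SF, 30, 4910), (ATL, SF, 30, 530), (ATL, SF, 30, 7220), (ATL, SF, 30, 9870), (BOS, NYC, 9, 2580), (BOS, NYC, 9, 8620), (MIA, DC, 31, 3320), (MIA, DC, 31, 6570)}
Natural join on hours: {(ATL, BOS, 3, 4770, ORD), (ATL, BOS, 3, 4910, ORD), (ATL, BOS, 3, 530, ORD), (ATL, BOS, 3, 7220, ORD), (ATL, BOS, 3, 9870, ORD), (ATL, DC, 13, 4770, BOS), (ATL, DC, 13, 4770, LAX), (ATL, DC, 13, 4910, BOS), (ATL, DC, 13, 4910, LAX), (ATL, DC, 13, 530, BOS), (ATL, DC, 13, 530, LAX), (ATL, DC, 13, 7220, BOS), (ATL, DC, 13, 7220, LAX), (ATL, DC, 13, 9870, BOS), (ATL, DC, 13, 9870, LAX)}
π[hours, dist, src, city]: project onto (hours, dist, src, city) → {(13, 4770, BOS, DC), (13, 4770, LAX, DC), (13, 4910, BOS, DC), (13, 4910, LAX, DC), (13, 530, BOS, DC), (13, 530, LAX, DC), (13, 7220, BOS, DC), (13, 7220, LAX, DC), (13, 9870, BOS, DC), (13, 9870, LAX, DC), (3, 4770, ORD, BOS), (3, 4910, ORD, BOS), (3, 530, ORD, BOS), (3, 7220, ORD, BOS), (3, 9870, ORD, BOS)}
σ[city = BOS]: keep tuples satisfying city = BOS → {(3, 4770, ORD, BOS), (3, 4910, ORD, BOS), (3, 530, ORD, BOS), (3, 7220, ORD, BOS), (3, 9870, ORD, BOS)}
π[src, dist, hours]: project onto (src, dist, hours) → {(ORD, 4770, 3), (ORD, 4910, 3), (ORD, 530, 3), (ORD, 7220, 3), (ORD, 9870, 3)}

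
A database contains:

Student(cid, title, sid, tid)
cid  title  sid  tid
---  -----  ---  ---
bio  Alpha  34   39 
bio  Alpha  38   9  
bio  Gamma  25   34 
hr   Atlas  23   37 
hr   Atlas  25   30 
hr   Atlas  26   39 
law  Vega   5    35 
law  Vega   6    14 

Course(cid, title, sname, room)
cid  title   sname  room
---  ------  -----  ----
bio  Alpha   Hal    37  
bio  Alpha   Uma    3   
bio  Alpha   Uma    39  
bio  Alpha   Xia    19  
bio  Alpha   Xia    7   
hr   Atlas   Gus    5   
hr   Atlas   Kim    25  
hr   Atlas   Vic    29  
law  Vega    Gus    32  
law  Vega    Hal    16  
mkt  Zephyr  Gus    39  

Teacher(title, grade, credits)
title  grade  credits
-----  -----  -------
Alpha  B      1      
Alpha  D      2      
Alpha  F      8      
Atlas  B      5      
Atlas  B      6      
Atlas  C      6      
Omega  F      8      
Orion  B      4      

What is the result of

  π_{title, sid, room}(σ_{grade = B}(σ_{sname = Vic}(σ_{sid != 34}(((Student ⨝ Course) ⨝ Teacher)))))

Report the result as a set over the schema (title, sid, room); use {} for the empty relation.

{(Atlas, 23, 29), (Atlas, 25, 29), (Atlas, 26, 29)}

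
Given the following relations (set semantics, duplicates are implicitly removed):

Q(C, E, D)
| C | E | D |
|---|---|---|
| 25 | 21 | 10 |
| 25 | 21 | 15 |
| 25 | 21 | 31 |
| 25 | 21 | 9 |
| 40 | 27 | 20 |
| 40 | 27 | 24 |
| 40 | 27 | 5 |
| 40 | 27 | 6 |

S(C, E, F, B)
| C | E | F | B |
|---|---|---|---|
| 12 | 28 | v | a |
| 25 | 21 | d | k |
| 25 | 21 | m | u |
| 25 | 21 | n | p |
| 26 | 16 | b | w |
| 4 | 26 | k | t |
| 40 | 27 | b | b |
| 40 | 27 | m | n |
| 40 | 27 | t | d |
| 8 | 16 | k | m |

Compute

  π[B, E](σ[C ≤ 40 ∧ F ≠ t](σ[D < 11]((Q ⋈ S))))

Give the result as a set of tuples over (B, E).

Natural join on C, E: {(25, 21, 10, d, k), (25, 21, 10, m, u), (25, 21, 10, n, p), (25, 21, 15, d, k), (25, 21, 15, m, u), (25, 21, 15, n, p), (25, 21, 31, d, k), (25, 21, 31, m, u), (25, 21, 31, n, p), (25, 21, 9, d, k), (25, 21, 9, m, u), (25, 21, 9, n, p), (40, 27, 20, b, b), (40, 27, 20, m, n), (40, 27, 20, t, d), (40, 27, 24, b, b), (40, 27, 24, m, n), (40, 27, 24, t, d), (40, 27, 5, b, b), (40, 27, 5, m, n), (40, 27, 5, t, d), (40, 27, 6, b, b), (40, 27, 6, m, n), (40, 27, 6, t, d)}
Selection D < 11: {(25, 21, 10, d, k), (25, 21, 10, m, u), (25, 21, 10, n, p), (25, 21, 9, d, k), (25, 21, 9, m, u), (25, 21, 9, n, p), (40, 27, 5, b, b), (40, 27, 5, m, n), (40, 27, 5, t, d), (40, 27, 6, b, b), (40, 27, 6, m, n), (40, 27, 6, t, d)}
Selection C ≤ 40 ∧ F ≠ t: {(25, 21, 10, d, k), (25, 21, 10, m, u), (25, 21, 10, n, p), (25, 21, 9, d, k), (25, 21, 9, m, u), (25, 21, 9, n, p), (40, 27, 5, b, b), (40, 27, 5, m, n), (40, 27, 6, b, b), (40, 27, 6, m, n)}
π_{B, E} gives {(b, 27), (k, 21), (n, 27), (p, 21), (u, 21)} (5 duplicate(s) eliminated).

{(b, 27), (k, 21), (n, 27), (p, 21), (u, 21)}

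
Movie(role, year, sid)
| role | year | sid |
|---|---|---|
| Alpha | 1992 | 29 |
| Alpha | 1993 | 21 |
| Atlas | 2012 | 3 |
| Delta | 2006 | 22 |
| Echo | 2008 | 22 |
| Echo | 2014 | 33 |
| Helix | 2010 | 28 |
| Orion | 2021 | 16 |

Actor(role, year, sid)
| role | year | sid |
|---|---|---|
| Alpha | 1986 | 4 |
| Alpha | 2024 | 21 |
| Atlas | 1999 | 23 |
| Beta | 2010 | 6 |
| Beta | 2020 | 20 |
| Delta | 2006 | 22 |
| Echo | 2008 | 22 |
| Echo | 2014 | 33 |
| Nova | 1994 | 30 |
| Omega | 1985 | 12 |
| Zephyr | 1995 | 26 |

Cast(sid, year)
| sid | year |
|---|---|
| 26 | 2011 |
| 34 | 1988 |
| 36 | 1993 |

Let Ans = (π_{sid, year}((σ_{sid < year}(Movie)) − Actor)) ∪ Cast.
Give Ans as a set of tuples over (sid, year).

σ[sid < year]: keep tuples satisfying sid < year → {(Alpha, 1992, 29), (Alpha, 1993, 21), (Atlas, 2012, 3), (Delta, 2006, 22), (Echo, 2008, 22), (Echo, 2014, 33), (Helix, 2010, 28), (Orion, 2021, 16)}
Set difference of the two operands is {(Alpha, 1992, 29), (Alpha, 1993, 21), (Atlas, 2012, 3), (Helix, 2010, 28), (Orion, 2021, 16)}.
Keep only column(s) sid, year: {(16, 2021), (21, 1993), (28, 2010), (29, 1992), (3, 2012)}
Set union of the two operands is {(16, 2021), (21, 1993), (26, 2011), (28, 2010), (29, 1992), (3, 2012), (34, 1988), (36, 1993)}.

{(16, 2021), (21, 1993), (26, 2011), (28, 2010), (29, 1992), (3, 2012), (34, 1988), (36, 1993)}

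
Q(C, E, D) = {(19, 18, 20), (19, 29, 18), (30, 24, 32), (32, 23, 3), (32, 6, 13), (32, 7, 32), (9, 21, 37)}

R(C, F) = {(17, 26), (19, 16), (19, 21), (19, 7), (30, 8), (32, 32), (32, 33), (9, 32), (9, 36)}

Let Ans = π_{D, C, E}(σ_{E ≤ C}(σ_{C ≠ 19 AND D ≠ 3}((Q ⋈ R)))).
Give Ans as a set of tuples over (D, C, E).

Natural join on C: {(19, 18, 20, 16), (19, 18, 20, 21), (19, 18, 20, 7), (19, 29, 18, 16), (19, 29, 18, 21), (19, 29, 18, 7), (30, 24, 32, 8), (32, 23, 3, 32), (32, 23, 3, 33), (32, 6, 13, 32), (32, 6, 13, 33), (32, 7, 32, 32), (32, 7, 32, 33), (9, 21, 37, 32), (9, 21, 37, 36)}
Selection C ≠ 19 AND D ≠ 3: {(30, 24, 32, 8), (32, 6, 13, 32), (32, 6, 13, 33), (32, 7, 32, 32), (32, 7, 32, 33), (9, 21, 37, 32), (9, 21, 37, 36)}
Selection E ≤ C: {(30, 24, 32, 8), (32, 6, 13, 32), (32, 6, 13, 33), (32, 7, 32, 32), (32, 7, 32, 33)}
Keep only column(s) D, C, E (2 duplicate(s) eliminated): {(13, 32, 6), (32, 30, 24), (32, 32, 7)}

{(13, 32, 6), (32, 30, 24), (32, 32, 7)}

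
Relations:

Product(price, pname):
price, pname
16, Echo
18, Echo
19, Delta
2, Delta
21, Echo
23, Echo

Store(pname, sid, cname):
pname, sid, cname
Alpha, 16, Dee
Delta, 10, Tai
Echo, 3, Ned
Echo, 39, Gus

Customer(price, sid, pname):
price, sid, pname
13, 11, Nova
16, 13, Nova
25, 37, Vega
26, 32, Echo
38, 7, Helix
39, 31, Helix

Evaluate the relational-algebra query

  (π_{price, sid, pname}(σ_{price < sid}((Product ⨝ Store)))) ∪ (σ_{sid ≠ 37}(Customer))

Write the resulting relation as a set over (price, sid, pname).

{(13, 11, Nova), (16, 13, Nova), (16, 39, Echo), (18, 39, Echo), (2, 10, Delta), (21, 39, Echo), (23, 39, Echo), (26, 32, Echo), (38, 7, Helix), (39, 31, Helix)}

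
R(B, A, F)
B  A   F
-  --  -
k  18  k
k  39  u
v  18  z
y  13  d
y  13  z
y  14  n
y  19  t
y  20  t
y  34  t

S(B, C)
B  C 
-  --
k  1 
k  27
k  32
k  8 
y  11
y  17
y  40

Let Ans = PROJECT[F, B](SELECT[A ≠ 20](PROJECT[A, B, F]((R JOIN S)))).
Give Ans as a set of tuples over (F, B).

{(d, y), (k, k), (n, y), (t, y), (u, k), (z, y)}

Joining R and S on B yields {(k, 18, k, 1), (k, 18, k, 27), (k, 18, k, 32), (k, 18, k, 8), (k, 39, u, 1), (k, 39, u, 27), (k, 39, u, 32), (k, 39, u, 8), (y, 13, d, 11), (y, 13, d, 17), (y, 13, d, 40), (y, 13, z, 11), (y, 13, z, 17), (y, 13, z, 40), (y, 14, n, 11), (y, 14, n, 17), (y, 14, n, 40), (y, 19, t, 11), (y, 19, t, 17), (y, 19, t, 40), (y, 20, t, 11), (y, 20, t, 17), (y, 20, t, 40), (y, 34, t, 11), (y, 34, t, 17), (y, 34, t, 40)}.
π[A, B, F]: project onto (A, B, F) (18 duplicate(s) eliminated) → {(13, y, d), (13, y, z), (14, y, n), (18, k, k), (19, y, t), (20, y, t), (34, y, t), (39, k, u)}
σ[A ≠ 20]: keep tuples satisfying A ≠ 20 → {(13, y, d), (13, y, z), (14, y, n), (18, k, k), (19, y, t), (34, y, t), (39, k, u)}
π[F, B]: project onto (F, B) (1 duplicate(s) eliminated) → {(d, y), (k, k), (n, y), (t, y), (u, k), (z, y)}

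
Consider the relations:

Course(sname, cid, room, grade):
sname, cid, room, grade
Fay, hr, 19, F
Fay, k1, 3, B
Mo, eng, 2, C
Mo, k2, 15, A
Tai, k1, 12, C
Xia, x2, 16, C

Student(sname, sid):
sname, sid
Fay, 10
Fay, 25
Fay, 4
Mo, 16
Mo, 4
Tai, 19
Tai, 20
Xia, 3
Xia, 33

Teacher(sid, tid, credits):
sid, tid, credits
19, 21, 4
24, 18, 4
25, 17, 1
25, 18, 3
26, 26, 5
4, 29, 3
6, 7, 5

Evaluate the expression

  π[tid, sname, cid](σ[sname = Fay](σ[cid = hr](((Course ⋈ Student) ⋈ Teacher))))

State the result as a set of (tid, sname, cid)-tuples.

{(17, Fay, hr), (18, Fay, hr), (29, Fay, hr)}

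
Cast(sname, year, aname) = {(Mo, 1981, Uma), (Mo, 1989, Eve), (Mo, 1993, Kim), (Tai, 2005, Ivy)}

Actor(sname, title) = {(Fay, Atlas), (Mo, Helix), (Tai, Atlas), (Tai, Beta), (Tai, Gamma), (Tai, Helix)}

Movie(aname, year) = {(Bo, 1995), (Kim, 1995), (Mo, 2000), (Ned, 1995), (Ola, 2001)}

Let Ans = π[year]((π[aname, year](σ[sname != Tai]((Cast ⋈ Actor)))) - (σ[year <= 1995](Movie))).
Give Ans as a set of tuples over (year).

Joining Cast and Actor on sname yields {(Mo, 1981, Uma, Helix), (Mo, 1989, Eve, Helix), (Mo, 1993, Kim, Helix), (Tai, 2005, Ivy, Atlas), (Tai, 2005, Ivy, Beta), (Tai, 2005, Ivy, Gamma), (Tai, 2005, Ivy, Helix)}.
Filtering on sname != Tai leaves {(Mo, 1981, Uma, Helix), (Mo, 1989, Eve, Helix), (Mo, 1993, Kim, Helix)}.
Projecting to aname, year: {(Eve, 1989), (Kim, 1993), (Uma, 1981)}
Filtering on year <= 1995 leaves {(Bo, 1995), (Kim, 1995), (Ned, 1995)}.
Set difference of the two operands is {(Eve, 1989), (Kim, 1993), (Uma, 1981)}.
Projecting to year: {1981, 1989, 1993}

{1981, 1989, 1993}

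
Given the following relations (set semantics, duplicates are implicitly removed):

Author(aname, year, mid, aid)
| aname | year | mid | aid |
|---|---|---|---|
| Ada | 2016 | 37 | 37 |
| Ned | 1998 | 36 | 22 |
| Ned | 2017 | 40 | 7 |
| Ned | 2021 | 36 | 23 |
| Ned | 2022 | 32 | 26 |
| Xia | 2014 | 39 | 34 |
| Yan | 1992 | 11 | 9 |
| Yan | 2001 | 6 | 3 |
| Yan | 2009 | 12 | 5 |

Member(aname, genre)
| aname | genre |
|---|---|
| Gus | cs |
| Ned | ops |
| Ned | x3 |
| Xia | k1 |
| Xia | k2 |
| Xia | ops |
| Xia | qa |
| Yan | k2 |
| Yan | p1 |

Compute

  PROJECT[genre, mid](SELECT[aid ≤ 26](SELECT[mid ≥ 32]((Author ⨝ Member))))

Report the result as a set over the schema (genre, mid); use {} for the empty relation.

Natural join on aname: {(Ned, 1998, 36, 22, ops), (Ned, 1998, 36, 22, x3), (Ned, 2017, 40, 7, ops), (Ned, 2017, 40, 7, x3), (Ned, 2021, 36, 23, ops), (Ned, 2021, 36, 23, x3), (Ned, 2022, 32, 26, ops), (Ned, 2022, 32, 26, x3), (Xia, 2014, 39, 34, k1), (Xia, 2014, 39, 34, k2), (Xia, 2014, 39, 34, ops), (Xia, 2014, 39, 34, qa), (Yan, 1992, 11, 9, k2), (Yan, 1992, 11, 9, p1), (Yan, 2001, 6, 3, k2), (Yan, 2001, 6, 3, p1), (Yan, 2009, 12, 5, k2), (Yan, 2009, 12, 5, p1)}
σ[mid ≥ 32]: keep tuples satisfying mid ≥ 32 → {(Ned, 1998, 36, 22, ops), (Ned, 1998, 36, 22, x3), (Ned, 2017, 40, 7, ops), (Ned, 2017, 40, 7, x3), (Ned, 2021, 36, 23, ops), (Ned, 2021, 36, 23, x3), (Ned, 2022, 32, 26, ops), (Ned, 2022, 32, 26, x3), (Xia, 2014, 39, 34, k1), (Xia, 2014, 39, 34, k2), (Xia, 2014, 39, 34, ops), (Xia, 2014, 39, 34, qa)}
σ[aid ≤ 26]: keep tuples satisfying aid ≤ 26 → {(Ned, 1998, 36, 22, ops), (Ned, 1998, 36, 22, x3), (Ned, 2017, 40, 7, ops), (Ned, 2017, 40, 7, x3), (Ned, 2021, 36, 23, ops), (Ned, 2021, 36, 23, x3), (Ned, 2022, 32, 26, ops), (Ned, 2022, 32, 26, x3)}
Keep only column(s) genre, mid (2 duplicate(s) eliminated): {(ops, 32), (ops, 36), (ops, 40), (x3, 32), (x3, 36), (x3, 40)}

{(ops, 32), (ops, 36), (ops, 40), (x3, 32), (x3, 36), (x3, 40)}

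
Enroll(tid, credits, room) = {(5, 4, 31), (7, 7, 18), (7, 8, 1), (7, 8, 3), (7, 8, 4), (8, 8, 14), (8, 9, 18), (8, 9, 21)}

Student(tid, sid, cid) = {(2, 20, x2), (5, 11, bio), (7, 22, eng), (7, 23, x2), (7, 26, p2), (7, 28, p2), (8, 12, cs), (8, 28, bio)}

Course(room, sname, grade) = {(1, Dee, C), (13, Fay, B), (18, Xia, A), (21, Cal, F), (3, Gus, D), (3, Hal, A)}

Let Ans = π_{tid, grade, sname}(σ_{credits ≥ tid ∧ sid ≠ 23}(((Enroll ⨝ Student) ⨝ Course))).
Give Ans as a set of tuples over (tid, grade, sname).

Joining Enroll and Student on tid yields {(5, 4, 31, 11, bio), (7, 7, 18, 22, eng), (7, 7, 18, 23, x2), (7, 7, 18, 26, p2), (7, 7, 18, 28, p2), (7, 8, 1, 22, eng), (7, 8, 1, 23, x2), (7, 8, 1, 26, p2), (7, 8, 1, 28, p2), (7, 8, 3, 22, eng), (7, 8, 3, 23, x2), (7, 8, 3, 26, p2), (7, 8, 3, 28, p2), (7, 8, 4, 22, eng), (7, 8, 4, 23, x2), (7, 8, 4, 26, p2), (7, 8, 4, 28, p2), (8, 8, 14, 12, cs), (8, 8, 14, 28, bio), (8, 9, 18, 12, cs), (8, 9, 18, 28, bio), (8, 9, 21, 12, cs), (8, 9, 21, 28, bio)}.
Joining (Enroll ⨝ Student) and Course on room yields {(7, 7, 18, 22, eng, Xia, A), (7, 7, 18, 23, x2, Xia, A), (7, 7, 18, 26, p2, Xia, A), (7, 7, 18, 28, p2, Xia, A), (7, 8, 1, 22, eng, Dee, C), (7, 8, 1, 23, x2, Dee, C), (7, 8, 1, 26, p2, Dee, C), (7, 8, 1, 28, p2, Dee, C), (7, 8, 3, 22, eng, Gus, D), (7, 8, 3, 22, eng, Hal, A), (7, 8, 3, 23, x2, Gus, D), (7, 8, 3, 23, x2, Hal, A), (7, 8, 3, 26, p2, Gus, D), (7, 8, 3, 26, p2, Hal, A), (7, 8, 3, 28, p2, Gus, D), (7, 8, 3, 28, p2, Hal, A), (8, 9, 18, 12, cs, Xia, A), (8, 9, 18, 28, bio, Xia, A), (8, 9, 21, 12, cs, Cal, F), (8, 9, 21, 28, bio, Cal, F)}.
σ[credits ≥ tid ∧ sid ≠ 23]: keep tuples satisfying credits ≥ tid ∧ sid ≠ 23 → {(7, 7, 18, 22, eng, Xia, A), (7, 7, 18, 26, p2, Xia, A), (7, 7, 18, 28, p2, Xia, A), (7, 8, 1, 22, eng, Dee, C), (7, 8, 1, 26, p2, Dee, C), (7, 8, 1, 28, p2, Dee, C), (7, 8, 3, 22, eng, Gus, D), (7, 8, 3, 22, eng, Hal, A), (7, 8, 3, 26, p2, Gus, D), (7, 8, 3, 26, p2, Hal, A), (7, 8, 3, 28, p2, Gus, D), (7, 8, 3, 28, p2, Hal, A), (8, 9, 18, 12, cs, Xia, A), (8, 9, 18, 28, bio, Xia, A), (8, 9, 21, 12, cs, Cal, F), (8, 9, 21, 28, bio, Cal, F)}
π[tid, grade, sname]: project onto (tid, grade, sname) (10 duplicate(s) eliminated) → {(7, A, Hal), (7, A, Xia), (7, C, Dee), (7, D, Gus), (8, A, Xia), (8, F, Cal)}

{(7, A, Hal), (7, A, Xia), (7, C, Dee), (7, D, Gus), (8, A, Xia), (8, F, Cal)}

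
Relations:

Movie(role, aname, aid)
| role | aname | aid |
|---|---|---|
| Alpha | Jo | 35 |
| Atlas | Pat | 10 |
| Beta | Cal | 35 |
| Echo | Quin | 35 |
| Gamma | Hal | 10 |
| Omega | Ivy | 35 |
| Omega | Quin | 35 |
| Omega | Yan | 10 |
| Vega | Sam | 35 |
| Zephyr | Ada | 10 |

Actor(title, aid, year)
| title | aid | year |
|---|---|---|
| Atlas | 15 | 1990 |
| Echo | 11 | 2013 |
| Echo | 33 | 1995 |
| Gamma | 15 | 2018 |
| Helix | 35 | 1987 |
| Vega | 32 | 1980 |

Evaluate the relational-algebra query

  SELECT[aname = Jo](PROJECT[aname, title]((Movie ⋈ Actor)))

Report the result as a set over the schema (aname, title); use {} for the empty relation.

Movie ⋈ Actor (natural join on aid): {(Alpha, Jo, 35, Helix, 1987), (Beta, Cal, 35, Helix, 1987), (Echo, Quin, 35, Helix, 1987), (Omega, Ivy, 35, Helix, 1987), (Omega, Quin, 35, Helix, 1987), (Vega, Sam, 35, Helix, 1987)}
π[aname, title]: project onto (aname, title) (1 duplicate(s) eliminated) → {(Cal, Helix), (Ivy, Helix), (Jo, Helix), (Quin, Helix), (Sam, Helix)}
Selection aname = Jo: {(Jo, Helix)}

{(Jo, Helix)}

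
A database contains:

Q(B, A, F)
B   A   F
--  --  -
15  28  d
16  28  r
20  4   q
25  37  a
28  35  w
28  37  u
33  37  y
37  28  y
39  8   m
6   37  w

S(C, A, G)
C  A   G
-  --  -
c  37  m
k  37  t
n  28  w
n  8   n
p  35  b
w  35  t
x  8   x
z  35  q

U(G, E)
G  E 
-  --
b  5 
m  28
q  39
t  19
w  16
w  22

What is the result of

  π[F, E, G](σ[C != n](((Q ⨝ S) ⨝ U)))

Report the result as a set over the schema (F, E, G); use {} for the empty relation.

{(a, 19, t), (a, 28, m), (u, 19, t), (u, 28, m), (w, 19, t), (w, 28, m), (w, 39, q), (w, 5, b), (y, 19, t), (y, 28, m)}

Natural join on A: {(15, 28, d, n, w), (16, 28, r, n, w), (25, 37, a, c, m), (25, 37, a, k, t), (28, 35, w, p, b), (28, 35, w, w, t), (28, 35, w, z, q), (28, 37, u, c, m), (28, 37, u, k, t), (33, 37, y, c, m), (33, 37, y, k, t), (37, 28, y, n, w), (39, 8, m, n, n), (39, 8, m, x, x), (6, 37, w, c, m), (6, 37, w, k, t)}
Natural join on G: {(15, 28, d, n, w, 16), (15, 28, d, n, w, 22), (16, 28, r, n, w, 16), (16, 28, r, n, w, 22), (25, 37, a, c, m, 28), (25, 37, a, k, t, 19), (28, 35, w, p, b, 5), (28, 35, w, w, t, 19), (28, 35, w, z, q, 39), (28, 37, u, c, m, 28), (28, 37, u, k, t, 19), (33, 37, y, c, m, 28), (33, 37, y, k, t, 19), (37, 28, y, n, w, 16), (37, 28, y, n, w, 22), (6, 37, w, c, m, 28), (6, 37, w, k, t, 19)}
Selection C != n: {(25, 37, a, c, m, 28), (25, 37, a, k, t, 19), (28, 35, w, p, b, 5), (28, 35, w, w, t, 19), (28, 35, w, z, q, 39), (28, 37, u, c, m, 28), (28, 37, u, k, t, 19), (33, 37, y, c, m, 28), (33, 37, y, k, t, 19), (6, 37, w, c, m, 28), (6, 37, w, k, t, 19)}
Keep only column(s) F, E, G (1 duplicate(s) eliminated): {(a, 19, t), (a, 28, m), (u, 19, t), (u, 28, m), (w, 19, t), (w, 28, m), (w, 39, q), (w, 5, b), (y, 19, t), (y, 28, m)}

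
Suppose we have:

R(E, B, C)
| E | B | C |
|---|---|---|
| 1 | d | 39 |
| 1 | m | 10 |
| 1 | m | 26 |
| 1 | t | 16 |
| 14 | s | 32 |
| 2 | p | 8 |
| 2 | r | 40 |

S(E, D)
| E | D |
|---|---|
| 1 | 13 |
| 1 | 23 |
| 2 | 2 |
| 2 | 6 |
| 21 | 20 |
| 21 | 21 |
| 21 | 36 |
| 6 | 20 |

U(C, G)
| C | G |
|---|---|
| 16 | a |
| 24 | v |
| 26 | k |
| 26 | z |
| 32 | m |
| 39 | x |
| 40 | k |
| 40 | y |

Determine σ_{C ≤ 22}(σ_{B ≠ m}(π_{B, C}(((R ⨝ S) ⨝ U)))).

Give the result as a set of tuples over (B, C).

{(t, 16)}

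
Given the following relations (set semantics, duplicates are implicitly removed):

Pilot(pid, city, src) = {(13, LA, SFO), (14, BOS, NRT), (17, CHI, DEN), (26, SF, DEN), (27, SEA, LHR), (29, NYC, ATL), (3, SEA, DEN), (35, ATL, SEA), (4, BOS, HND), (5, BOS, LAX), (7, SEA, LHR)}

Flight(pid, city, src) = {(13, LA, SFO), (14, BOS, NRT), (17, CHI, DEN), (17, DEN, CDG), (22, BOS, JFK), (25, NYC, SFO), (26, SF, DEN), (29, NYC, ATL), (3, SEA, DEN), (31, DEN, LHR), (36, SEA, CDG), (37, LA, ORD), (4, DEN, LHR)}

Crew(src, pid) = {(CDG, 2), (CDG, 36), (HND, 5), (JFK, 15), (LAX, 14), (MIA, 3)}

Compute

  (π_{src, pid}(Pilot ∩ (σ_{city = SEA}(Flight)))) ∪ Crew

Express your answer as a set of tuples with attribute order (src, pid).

Selection city = SEA: {(3, SEA, DEN), (36, SEA, CDG)}
Taking the intersection: {(3, SEA, DEN)}
Projecting to src, pid: {(DEN, 3)}
Taking the union: {(CDG, 2), (CDG, 36), (DEN, 3), (HND, 5), (JFK, 15), (LAX, 14), (MIA, 3)}

{(CDG, 2), (CDG, 36), (DEN, 3), (HND, 5), (JFK, 15), (LAX, 14), (MIA, 3)}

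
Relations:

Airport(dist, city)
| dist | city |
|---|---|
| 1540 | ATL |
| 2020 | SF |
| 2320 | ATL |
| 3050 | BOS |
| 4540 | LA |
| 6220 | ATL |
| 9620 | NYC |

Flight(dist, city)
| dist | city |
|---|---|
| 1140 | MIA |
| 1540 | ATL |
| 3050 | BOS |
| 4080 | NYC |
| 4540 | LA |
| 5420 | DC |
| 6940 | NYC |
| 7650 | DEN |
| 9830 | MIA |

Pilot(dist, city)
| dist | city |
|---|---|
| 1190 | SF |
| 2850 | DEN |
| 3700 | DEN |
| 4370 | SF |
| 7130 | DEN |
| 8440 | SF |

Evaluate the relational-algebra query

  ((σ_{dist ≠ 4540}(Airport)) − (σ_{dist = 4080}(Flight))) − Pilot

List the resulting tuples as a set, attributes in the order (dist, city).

{(1540, ATL), (2020, SF), (2320, ATL), (3050, BOS), (6220, ATL), (9620, NYC)}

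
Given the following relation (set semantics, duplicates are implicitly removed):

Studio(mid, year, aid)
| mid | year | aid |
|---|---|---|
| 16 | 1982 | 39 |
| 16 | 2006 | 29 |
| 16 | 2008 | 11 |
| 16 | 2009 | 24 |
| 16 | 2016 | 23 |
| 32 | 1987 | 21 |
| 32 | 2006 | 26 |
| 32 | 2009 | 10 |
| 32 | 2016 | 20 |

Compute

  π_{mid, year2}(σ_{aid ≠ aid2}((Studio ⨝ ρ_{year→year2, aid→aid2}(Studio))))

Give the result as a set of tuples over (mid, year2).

{(16, 1982), (16, 2006), (16, 2008), (16, 2009), (16, 2016), (32, 1987), (32, 2006), (32, 2009), (32, 2016)}

ρ[year→year2, aid→aid2]: schema becomes (mid, year2, aid2); tuples unchanged.
Studio ⋈ ρ_{year→year2, aid→aid2}(Studio) (natural join on mid): {(16, 1982, 39, 1982, 39), (16, 1982, 39, 2006, 29), (16, 1982, 39, 2008, 11), (16, 1982, 39, 2009, 24), (16, 1982, 39, 2016, 23), (16, 2006, 29, 1982, 39), (16, 2006, 29, 2006, 29), (16, 2006, 29, 2008, 11), (16, 2006, 29, 2009, 24), (16, 2006, 29, 2016, 23), (16, 2008, 11, 1982, 39), (16, 2008, 11, 2006, 29), (16, 2008, 11, 2008, 11), (16, 2008, 11, 2009, 24), (16, 2008, 11, 2016, 23), (16, 2009, 24, 1982, 39), (16, 2009, 24, 2006, 29), (16, 2009, 24, 2008, 11), (16, 2009, 24, 2009, 24), (16, 2009, 24, 2016, 23), (16, 2016, 23, 1982, 39), (16, 2016, 23, 2006, 29), (16, 2016, 23, 2008, 11), (16, 2016, 23, 2009, 24), (16, 2016, 23, 2016, 23), (32, 1987, 21, 1987, 21), (32, 1987, 21, 2006, 26), (32, 1987, 21, 2009, 10), (32, 1987, 21, 2016, 20), (32, 2006, 26, 1987, 21), (32, 2006, 26, 2006, 26), (32, 2006, 26, 2009, 10), (32, 2006, 26, 2016, 20), (32, 2009, 10, 1987, 21), (32, 2009, 10, 2006, 26), (32, 2009, 10, 2009, 10), (32, 2009, 10, 2016, 20), (32, 2016, 20, 1987, 21), (32, 2016, 20, 2006, 26), (32, 2016, 20, 2009, 10), (32, 2016, 20, 2016, 20)}
σ[aid ≠ aid2]: keep tuples satisfying aid ≠ aid2 → {(16, 1982, 39, 2006, 29), (16, 1982, 39, 2008, 11), (16, 1982, 39, 2009, 24), (16, 1982, 39, 2016, 23), (16, 2006, 29, 1982, 39), (16, 2006, 29, 2008, 11), (16, 2006, 29, 2009, 24), (16, 2006, 29, 2016, 23), (16, 2008, 11, 1982, 39), (16, 2008, 11, 2006, 29), (16, 2008, 11, 2009, 24), (16, 2008, 11, 2016, 23), (16, 2009, 24, 1982, 39), (16, 2009, 24, 2006, 29), (16, 2009, 24, 2008, 11), (16, 2009, 24, 2016, 23), (16, 2016, 23, 1982, 39), (16, 2016, 23, 2006, 29), (16, 2016, 23, 2008, 11), (16, 2016, 23, 2009, 24), (32, 1987, 21, 2006, 26), (32, 1987, 21, 2009, 10), (32, 1987, 21, 2016, 20), (32, 2006, 26, 1987, 21), (32, 2006, 26, 2009, 10), (32, 2006, 26, 2016, 20), (32, 2009, 10, 1987, 21), (32, 2009, 10, 2006, 26), (32, 2009, 10, 2016, 20), (32, 2016, 20, 1987, 21), (32, 2016, 20, 2006, 26), (32, 2016, 20, 2009, 10)}
Keep only column(s) mid, year2 (23 duplicate(s) eliminated): {(16, 1982), (16, 2006), (16, 2008), (16, 2009), (16, 2016), (32, 1987), (32, 2006), (32, 2009), (32, 2016)}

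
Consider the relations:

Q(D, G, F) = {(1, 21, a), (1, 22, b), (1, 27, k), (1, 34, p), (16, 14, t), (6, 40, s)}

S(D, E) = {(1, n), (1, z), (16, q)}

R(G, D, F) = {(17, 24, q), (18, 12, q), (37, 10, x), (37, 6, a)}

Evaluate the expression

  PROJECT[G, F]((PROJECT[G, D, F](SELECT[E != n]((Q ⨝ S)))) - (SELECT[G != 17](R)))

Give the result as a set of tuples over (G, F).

Natural join on D: {(1, 21, a, n), (1, 21, a, z), (1, 22, b, n), (1, 22, b, z), (1, 27, k, n), (1, 27, k, z), (1, 34, p, n), (1, 34, p, z), (16, 14, t, q)}
σ[E != n]: keep tuples satisfying E != n → {(1, 21, a, z), (1, 22, b, z), (1, 27, k, z), (1, 34, p, z), (16, 14, t, q)}
Keep only column(s) G, D, F: {(14, 16, t), (21, 1, a), (22, 1, b), (27, 1, k), (34, 1, p)}
σ[G != 17]: keep tuples satisfying G != 17 → {(18, 12, q), (37, 10, x), (37, 6, a)}
Taking the difference: {(14, 16, t), (21, 1, a), (22, 1, b), (27, 1, k), (34, 1, p)}
Keep only column(s) G, F: {(14, t), (21, a), (22, b), (27, k), (34, p)}

{(14, t), (21, a), (22, b), (27, k), (34, p)}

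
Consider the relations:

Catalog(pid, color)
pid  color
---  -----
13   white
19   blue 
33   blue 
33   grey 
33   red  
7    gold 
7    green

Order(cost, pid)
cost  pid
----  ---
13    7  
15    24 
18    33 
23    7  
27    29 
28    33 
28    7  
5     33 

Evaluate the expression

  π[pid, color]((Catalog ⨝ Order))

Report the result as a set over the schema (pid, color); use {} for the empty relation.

Catalog ⋈ Order (natural join on pid): {(33, blue, 18), (33, blue, 28), (33, blue, 5), (33, grey, 18), (33, grey, 28), (33, grey, 5), (33, red, 18), (33, red, 28), (33, red, 5), (7, gold, 13), (7, gold, 23), (7, gold, 28), (7, green, 13), (7, green, 23), (7, green, 28)}
Keep only column(s) pid, color (10 duplicate(s) eliminated): {(33, blue), (33, grey), (33, red), (7, gold), (7, green)}

{(33, blue), (33, grey), (33, red), (7, gold), (7, green)}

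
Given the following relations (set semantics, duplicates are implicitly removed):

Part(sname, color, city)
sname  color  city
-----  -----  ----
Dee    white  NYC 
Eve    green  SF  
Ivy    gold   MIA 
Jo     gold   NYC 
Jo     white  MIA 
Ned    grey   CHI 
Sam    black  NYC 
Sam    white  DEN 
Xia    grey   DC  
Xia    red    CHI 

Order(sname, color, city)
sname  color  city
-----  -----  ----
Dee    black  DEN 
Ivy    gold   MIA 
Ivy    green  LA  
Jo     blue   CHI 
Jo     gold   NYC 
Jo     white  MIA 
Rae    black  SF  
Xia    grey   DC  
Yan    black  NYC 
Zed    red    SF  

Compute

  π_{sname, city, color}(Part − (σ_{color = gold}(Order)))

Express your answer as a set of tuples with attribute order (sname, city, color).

{(Dee, NYC, white), (Eve, SF, green), (Jo, MIA, white), (Ned, CHI, grey), (Sam, DEN, white), (Sam, NYC, black), (Xia, CHI, red), (Xia, DC, grey)}

σ[color = gold]: keep tuples satisfying color = gold → {(Ivy, gold, MIA), (Jo, gold, NYC)}
Difference: {(Dee, white, NYC), (Eve, green, SF), (Ivy, gold, MIA), (Jo, gold, NYC), (Jo, white, MIA), (Ned, grey, CHI), (Sam, black, NYC), (Sam, white, DEN), (Xia, grey, DC), (Xia, red, CHI)} with {(Ivy, gold, MIA), (Jo, gold, NYC)} → {(Dee, white, NYC), (Eve, green, SF), (Jo, white, MIA), (Ned, grey, CHI), (Sam, black, NYC), (Sam, white, DEN), (Xia, grey, DC), (Xia, red, CHI)}
Projecting to sname, city, color: {(Dee, NYC, white), (Eve, SF, green), (Jo, MIA, white), (Ned, CHI, grey), (Sam, DEN, white), (Sam, NYC, black), (Xia, CHI, red), (Xia, DC, grey)}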